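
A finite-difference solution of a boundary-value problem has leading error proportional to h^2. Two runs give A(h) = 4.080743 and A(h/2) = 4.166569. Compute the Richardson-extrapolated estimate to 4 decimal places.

4.1952

The leading error scales as h^2; refining by a factor of 2 reduces it by 2^2 = 4.
Extrapolated value = (4·A(h/2) − A(h)) / (4 − 1)
= (4·4.166569 − 4.080743) / 3
= 12.585533 / 3 = 4.195178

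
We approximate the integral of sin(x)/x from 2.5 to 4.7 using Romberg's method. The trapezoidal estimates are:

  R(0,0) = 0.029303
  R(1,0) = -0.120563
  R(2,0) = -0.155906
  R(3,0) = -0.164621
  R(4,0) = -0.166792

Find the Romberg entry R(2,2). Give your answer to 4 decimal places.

R(1,1) = -0.120563 + (-0.120563 − 0.029303)/3 = -0.170518
R(2,1) = -0.155906 + (-0.155906 − (-0.120563))/3 = -0.167687
R(2,2) = -0.167687 + (-0.167687 − (-0.170518))/15 = -0.167498

-0.1675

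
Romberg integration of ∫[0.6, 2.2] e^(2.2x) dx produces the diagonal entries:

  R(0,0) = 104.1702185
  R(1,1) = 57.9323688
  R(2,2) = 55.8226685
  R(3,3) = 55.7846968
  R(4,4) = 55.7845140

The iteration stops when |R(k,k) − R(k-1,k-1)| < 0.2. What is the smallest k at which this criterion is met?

|R(1,1) − R(0,0)| = 46.2378497 ≥ 0.2
|R(2,2) − R(1,1)| = 2.1097003 ≥ 0.2
|R(3,3) − R(2,2)| = 0.0379717 < 0.2

k = 3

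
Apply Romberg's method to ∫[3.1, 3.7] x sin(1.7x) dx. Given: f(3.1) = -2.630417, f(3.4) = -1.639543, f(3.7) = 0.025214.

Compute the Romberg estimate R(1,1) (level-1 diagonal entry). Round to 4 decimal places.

-0.9163

R(0,0) (trapezoid, 1 panel, h=0.6000): -0.781561
R(1,0) (trapezoid, 2 panels, h=0.3000): -0.882643
R(1,1) = -0.882643 + (-0.882643 − (-0.781561))/3 = -0.916337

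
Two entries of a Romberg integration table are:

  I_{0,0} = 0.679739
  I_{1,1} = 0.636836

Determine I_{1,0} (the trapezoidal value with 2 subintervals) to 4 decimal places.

0.6476

From I_{1,1} = (4·I_{1,0} − I_{0,0})/3, solve for I_{1,0}:
4·I_{1,0} = 3·0.636836 + 0.679739 = 2.590247
I_{1,0} = 0.647562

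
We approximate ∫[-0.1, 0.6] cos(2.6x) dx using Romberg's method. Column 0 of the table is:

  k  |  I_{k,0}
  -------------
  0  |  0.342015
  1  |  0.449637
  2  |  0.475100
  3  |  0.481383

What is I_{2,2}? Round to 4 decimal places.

0.4835

Richardson extrapolation on the trapezoidal column (denominator 4−1=3):
I_{1,1} = (4·0.449637 − 0.342015) / 3 = 0.485511
I_{2,1} = (4·0.475100 − 0.449637) / 3 = 0.483588
I_{2,2} = (16·0.483588 − 0.485511) / 15 = 0.483460
(Column j=1 coincides with Simpson's rule on the same nodes.)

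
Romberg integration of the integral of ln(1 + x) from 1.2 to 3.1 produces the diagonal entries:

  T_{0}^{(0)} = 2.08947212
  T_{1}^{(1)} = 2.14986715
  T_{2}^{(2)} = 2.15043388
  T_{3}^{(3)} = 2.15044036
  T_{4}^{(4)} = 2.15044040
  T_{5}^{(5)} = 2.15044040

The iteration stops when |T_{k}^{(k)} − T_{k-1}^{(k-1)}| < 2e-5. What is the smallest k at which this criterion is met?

k = 3

|T_{1}^{(1)} − T_{0}^{(0)}| = 0.06039503 ≥ 2e-5
|T_{2}^{(2)} − T_{1}^{(1)}| = 0.00056673 ≥ 2e-5
|T_{3}^{(3)} − T_{2}^{(2)}| = 0.00000648 < 2e-5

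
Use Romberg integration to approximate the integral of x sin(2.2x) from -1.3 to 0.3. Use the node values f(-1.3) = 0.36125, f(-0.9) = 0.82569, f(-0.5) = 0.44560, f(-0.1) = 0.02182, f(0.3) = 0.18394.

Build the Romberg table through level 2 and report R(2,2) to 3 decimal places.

R(0,0) (trapezoid, 1 panel, h=1.6000): 0.43615
R(1,0) (trapezoid, 2 panels, h=0.8000): 0.57456
R(2,0) (trapezoid, 4 panels, h=0.4000): 0.62628
R(1,1) = 0.57456 + (0.57456 − 0.43615)/3 = 0.62070
R(2,1) = 0.62628 + (0.62628 − 0.57456)/3 = 0.64352
R(2,2) = 0.64352 + (0.64352 − 0.62070)/15 = 0.64504

0.645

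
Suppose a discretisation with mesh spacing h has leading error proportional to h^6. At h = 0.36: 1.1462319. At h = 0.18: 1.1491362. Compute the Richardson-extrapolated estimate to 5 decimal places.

1.14918

The leading error scales as h^6; refining by a factor of 2 reduces it by 2^6 = 64.
Extrapolated value = (64·A(h/2) − A(h)) / (64 − 1)
= (64·1.1491362 − 1.1462319) / 63
= 72.3984849 / 63 = 1.1491823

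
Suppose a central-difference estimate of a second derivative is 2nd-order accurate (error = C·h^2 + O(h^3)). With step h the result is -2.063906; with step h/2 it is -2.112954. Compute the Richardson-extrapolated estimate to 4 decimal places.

-2.1293

Extrapolated value = (4·A(h/2) − A(h)) / (4 − 1)
= (4·(-2.112954) − (-2.063906)) / 3
= -6.387910 / 3 = -2.129303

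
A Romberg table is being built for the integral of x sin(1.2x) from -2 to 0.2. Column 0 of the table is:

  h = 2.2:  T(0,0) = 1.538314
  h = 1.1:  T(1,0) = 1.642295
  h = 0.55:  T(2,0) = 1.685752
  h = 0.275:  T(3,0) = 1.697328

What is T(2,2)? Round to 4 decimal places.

1.7018

Richardson extrapolation on the trapezoidal column (denominator 4−1=3):
T(1,1) = 1.642295 + (1.642295 − 1.538314)/3 = 1.676955
T(2,1) = 1.685752 + (1.685752 − 1.642295)/3 = 1.700238
T(2,2) = 1.700238 + (1.700238 − 1.676955)/15 = 1.701790
(Column j=1 coincides with Simpson's rule on the same nodes.)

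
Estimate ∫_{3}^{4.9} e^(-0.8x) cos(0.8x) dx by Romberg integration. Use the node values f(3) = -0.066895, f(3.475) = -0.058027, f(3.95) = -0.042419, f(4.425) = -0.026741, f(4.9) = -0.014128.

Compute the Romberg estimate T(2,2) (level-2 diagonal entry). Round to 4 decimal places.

T(0,0) (trapezoid, 1 panel, h=1.9000): -0.076972
T(1,0) (trapezoid, 2 panels, h=0.9500): -0.078784
T(2,0) (trapezoid, 4 panels, h=0.4750): -0.079657
T(1,1) = -0.078784 + (-0.078784 − (-0.076972))/3 = -0.079388
T(2,1) = -0.079657 + (-0.079657 − (-0.078784))/3 = -0.079948
T(2,2) = -0.079948 + (-0.079948 − (-0.079388))/15 = -0.079985

-0.0800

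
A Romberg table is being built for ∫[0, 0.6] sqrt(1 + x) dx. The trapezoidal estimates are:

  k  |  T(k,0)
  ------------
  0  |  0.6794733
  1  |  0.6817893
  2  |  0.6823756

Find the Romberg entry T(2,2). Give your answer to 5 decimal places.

Richardson extrapolation on the trapezoidal column (denominator 4−1=3):
T(1,1) = 0.6817893 + (0.6817893 − 0.6794733)/3 = 0.6825613
T(2,1) = 0.6823756 + (0.6823756 − 0.6817893)/3 = 0.6825710
T(2,2) = (16·0.6825710 − 0.6825613) / 15 = 0.6825716

0.68257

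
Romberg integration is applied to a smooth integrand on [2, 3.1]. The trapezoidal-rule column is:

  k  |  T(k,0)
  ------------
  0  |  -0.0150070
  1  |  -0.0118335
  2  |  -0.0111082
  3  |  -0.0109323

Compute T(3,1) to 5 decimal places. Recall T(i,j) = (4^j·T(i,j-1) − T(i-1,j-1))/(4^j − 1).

-0.01087

Richardson extrapolation on the trapezoidal column (denominator 4−1=3):
T(3,1) = -0.0109323 + (-0.0109323 − (-0.0111082))/3 = -0.0108737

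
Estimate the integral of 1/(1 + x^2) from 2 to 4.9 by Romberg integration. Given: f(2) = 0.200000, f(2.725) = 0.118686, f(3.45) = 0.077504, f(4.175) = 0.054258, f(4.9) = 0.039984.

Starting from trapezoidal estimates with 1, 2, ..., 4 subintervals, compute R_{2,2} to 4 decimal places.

R_{0,0} (trapezoid, 1 panel, h=2.9000): 0.347977
R_{1,0} (trapezoid, 2 panels, h=1.4500): 0.286369
R_{2,0} (trapezoid, 4 panels, h=0.7250): 0.268569
R_{1,1} = 0.286369 + (0.286369 − 0.347977)/3 = 0.265833
R_{2,1} = 0.268569 + (0.268569 − 0.286369)/3 = 0.262636
R_{2,2} = 0.262636 + (0.262636 − 0.265833)/15 = 0.262423

0.2624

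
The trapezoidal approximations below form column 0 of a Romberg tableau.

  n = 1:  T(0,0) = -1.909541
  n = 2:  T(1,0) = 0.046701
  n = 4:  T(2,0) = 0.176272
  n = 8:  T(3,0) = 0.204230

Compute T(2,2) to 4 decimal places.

T(1,1) = 0.046701 + (0.046701 − (-1.909541))/3 = 0.698782
T(2,1) = 0.176272 + (0.176272 − 0.046701)/3 = 0.219462
T(2,2) = (16·0.219462 − 0.698782) / 15 = 0.187507
(Column j=1 coincides with Simpson's rule on the same nodes.)

0.1875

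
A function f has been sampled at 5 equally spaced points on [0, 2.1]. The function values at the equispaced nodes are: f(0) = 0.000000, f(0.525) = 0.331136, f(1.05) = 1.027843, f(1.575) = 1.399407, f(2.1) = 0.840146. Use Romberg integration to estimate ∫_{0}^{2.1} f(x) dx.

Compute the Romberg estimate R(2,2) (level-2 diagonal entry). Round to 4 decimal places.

1.7172

R(0,0) (trapezoid, 1 panel, h=2.1000): 0.882153
R(1,0) (trapezoid, 2 panels, h=1.0500): 1.520312
R(2,0) (trapezoid, 4 panels, h=0.5250): 1.668691
R(1,1) = 1.520312 + (1.520312 − 0.882153)/3 = 1.733032
R(2,1) = 1.668691 + (1.668691 − 1.520312)/3 = 1.718151
R(2,2) = 1.718151 + (1.718151 − 1.733032)/15 = 1.717159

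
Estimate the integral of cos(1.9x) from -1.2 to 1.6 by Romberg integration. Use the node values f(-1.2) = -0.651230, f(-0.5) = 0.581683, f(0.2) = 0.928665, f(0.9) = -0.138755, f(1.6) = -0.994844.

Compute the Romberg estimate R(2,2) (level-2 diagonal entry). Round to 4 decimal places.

0.4292

R(0,0) (trapezoid, 1 panel, h=2.8000): -2.304504
R(1,0) (trapezoid, 2 panels, h=1.4000): 0.147879
R(2,0) (trapezoid, 4 panels, h=0.7000): 0.383989
R(1,1) = 0.147879 + (0.147879 − (-2.304504))/3 = 0.965340
R(2,1) = 0.383989 + (0.383989 − 0.147879)/3 = 0.462692
R(2,2) = 0.462692 + (0.462692 − 0.965340)/15 = 0.429182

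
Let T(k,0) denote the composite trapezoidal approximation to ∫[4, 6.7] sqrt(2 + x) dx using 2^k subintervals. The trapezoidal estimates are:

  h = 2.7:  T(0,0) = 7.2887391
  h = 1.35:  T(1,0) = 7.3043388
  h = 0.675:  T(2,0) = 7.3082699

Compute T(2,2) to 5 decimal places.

Richardson extrapolation on the trapezoidal column (denominator 4−1=3):
T(1,1) = (4·7.3043388 − 7.2887391) / 3 = 7.3095387
T(2,1) = (4·7.3082699 − 7.3043388) / 3 = 7.3095803
T(2,2) = 7.3095803 + (7.3095803 − 7.3095387)/15 = 7.3095831
(Column j=1 coincides with Simpson's rule on the same nodes.)

7.30958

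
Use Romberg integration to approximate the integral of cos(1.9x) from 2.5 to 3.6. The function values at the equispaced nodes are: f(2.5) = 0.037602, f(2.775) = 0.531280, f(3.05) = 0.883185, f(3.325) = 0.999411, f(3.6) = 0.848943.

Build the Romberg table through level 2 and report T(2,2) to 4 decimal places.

T(0,0) (trapezoid, 1 panel, h=1.1000): 0.487600
T(1,0) (trapezoid, 2 panels, h=0.5500): 0.729552
T(2,0) (trapezoid, 4 panels, h=0.2750): 0.785716
T(1,1) = 0.729552 + (0.729552 − 0.487600)/3 = 0.810203
T(2,1) = 0.785716 + (0.785716 − 0.729552)/3 = 0.804437
T(2,2) = 0.804437 + (0.804437 − 0.810203)/15 = 0.804053

0.8041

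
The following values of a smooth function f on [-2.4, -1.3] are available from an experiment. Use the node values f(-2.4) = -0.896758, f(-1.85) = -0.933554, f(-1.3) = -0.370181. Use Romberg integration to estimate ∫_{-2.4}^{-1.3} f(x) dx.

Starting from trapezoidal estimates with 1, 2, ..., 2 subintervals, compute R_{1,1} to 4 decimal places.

-0.9169

R_{0,0} (trapezoid, 1 panel, h=1.1000): -0.696816
R_{1,0} (trapezoid, 2 panels, h=0.5500): -0.861863
R_{1,1} = -0.861863 + (-0.861863 − (-0.696816))/3 = -0.916879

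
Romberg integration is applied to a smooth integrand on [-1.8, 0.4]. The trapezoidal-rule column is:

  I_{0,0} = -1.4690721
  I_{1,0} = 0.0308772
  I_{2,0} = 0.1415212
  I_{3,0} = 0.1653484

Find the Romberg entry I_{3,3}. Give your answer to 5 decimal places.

0.17324

I_{1,1} = (4·0.0308772 − (-1.4690721)) / 3 = 0.5308603
I_{2,1} = (4·0.1415212 − 0.0308772) / 3 = 0.1784025
I_{3,1} = 0.1653484 + (0.1653484 − 0.1415212)/3 = 0.1732908
I_{2,2} = 0.1784025 + (0.1784025 − 0.5308603)/15 = 0.1549053
I_{3,2} = 0.1732908 + (0.1732908 − 0.1784025)/15 = 0.1729500
I_{3,3} = (64·0.1729500 − 0.1549053) / 63 = 0.1732364
(Column j=1 coincides with Simpson's rule on the same nodes.)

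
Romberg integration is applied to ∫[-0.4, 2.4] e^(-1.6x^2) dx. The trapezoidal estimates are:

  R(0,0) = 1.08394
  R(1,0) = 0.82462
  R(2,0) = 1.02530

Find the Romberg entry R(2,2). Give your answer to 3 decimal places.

1.116

Richardson extrapolation on the trapezoidal column (denominator 4−1=3):
R(1,1) = 0.82462 + (0.82462 − 1.08394)/3 = 0.73818
R(2,1) = 1.02530 + (1.02530 − 0.82462)/3 = 1.09219
R(2,2) = (16·1.09219 − 0.73818) / 15 = 1.11579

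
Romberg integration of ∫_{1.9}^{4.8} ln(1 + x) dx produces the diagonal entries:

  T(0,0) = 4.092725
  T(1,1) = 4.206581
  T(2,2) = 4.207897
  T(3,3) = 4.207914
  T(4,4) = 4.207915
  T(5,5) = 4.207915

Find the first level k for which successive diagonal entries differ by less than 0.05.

|T(1,1) − T(0,0)| = 0.113856 ≥ 0.05
|T(2,2) − T(1,1)| = 0.001316 < 0.05

k = 2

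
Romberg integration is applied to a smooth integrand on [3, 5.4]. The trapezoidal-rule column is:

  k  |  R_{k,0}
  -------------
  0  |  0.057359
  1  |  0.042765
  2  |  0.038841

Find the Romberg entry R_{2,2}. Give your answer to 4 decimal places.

0.0375

Richardson extrapolation on the trapezoidal column (denominator 4−1=3):
R_{1,1} = 0.042765 + (0.042765 − 0.057359)/3 = 0.037900
R_{2,1} = (4·0.038841 − 0.042765) / 3 = 0.037533
R_{2,2} = (16·0.037533 − 0.037900) / 15 = 0.037509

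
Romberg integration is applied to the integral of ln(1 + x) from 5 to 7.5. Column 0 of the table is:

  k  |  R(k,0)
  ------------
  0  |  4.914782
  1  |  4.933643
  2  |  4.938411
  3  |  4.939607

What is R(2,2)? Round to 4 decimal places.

4.9400

Richardson extrapolation on the trapezoidal column (denominator 4−1=3):
R(1,1) = (4·4.933643 − 4.914782) / 3 = 4.939930
R(2,1) = (4·4.938411 − 4.933643) / 3 = 4.940000
R(2,2) = (16·4.940000 − 4.939930) / 15 = 4.940005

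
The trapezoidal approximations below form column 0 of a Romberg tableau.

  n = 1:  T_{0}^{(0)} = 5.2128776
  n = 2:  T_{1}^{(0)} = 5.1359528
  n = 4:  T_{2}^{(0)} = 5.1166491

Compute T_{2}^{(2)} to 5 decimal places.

5.11021

Richardson extrapolation on the trapezoidal column (denominator 4−1=3):
T_{1}^{(1)} = (4·5.1359528 − 5.2128776) / 3 = 5.1103112
T_{2}^{(1)} = (4·5.1166491 − 5.1359528) / 3 = 5.1102145
T_{2}^{(2)} = (16·5.1102145 − 5.1103112) / 15 = 5.1102081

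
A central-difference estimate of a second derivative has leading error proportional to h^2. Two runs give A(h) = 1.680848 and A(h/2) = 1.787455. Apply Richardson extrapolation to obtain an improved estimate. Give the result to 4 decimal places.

Extrapolated value = (4·A(h/2) − A(h)) / (4 − 1)
= (4·1.787455 − 1.680848) / 3
= 5.468972 / 3 = 1.822991

1.8230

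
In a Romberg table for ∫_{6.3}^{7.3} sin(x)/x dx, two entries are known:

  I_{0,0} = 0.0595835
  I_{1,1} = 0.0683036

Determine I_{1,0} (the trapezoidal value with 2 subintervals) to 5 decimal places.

0.06612

From I_{1,1} = (4·I_{1,0} − I_{0,0})/3, solve for I_{1,0}:
4·I_{1,0} = 3·0.0683036 + 0.0595835 = 0.2644943
I_{1,0} = 0.0661236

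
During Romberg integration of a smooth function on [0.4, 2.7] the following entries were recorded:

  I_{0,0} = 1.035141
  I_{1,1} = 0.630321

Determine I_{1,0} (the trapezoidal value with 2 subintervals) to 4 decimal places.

From I_{1,1} = (4·I_{1,0} − I_{0,0})/3, solve for I_{1,0}:
4·I_{1,0} = 3·0.630321 + 1.035141 = 2.926104
I_{1,0} = 0.731526

0.7315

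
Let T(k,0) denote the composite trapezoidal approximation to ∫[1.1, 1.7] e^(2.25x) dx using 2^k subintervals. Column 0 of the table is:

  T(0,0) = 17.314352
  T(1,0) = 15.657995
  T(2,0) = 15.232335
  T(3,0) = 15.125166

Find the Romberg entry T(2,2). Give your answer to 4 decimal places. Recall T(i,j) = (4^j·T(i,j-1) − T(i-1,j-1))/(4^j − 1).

T(1,1) = (4·15.657995 − 17.314352) / 3 = 15.105876
T(2,1) = (4·15.232335 − 15.657995) / 3 = 15.090448
T(2,2) = (16·15.090448 − 15.105876) / 15 = 15.089419

15.0894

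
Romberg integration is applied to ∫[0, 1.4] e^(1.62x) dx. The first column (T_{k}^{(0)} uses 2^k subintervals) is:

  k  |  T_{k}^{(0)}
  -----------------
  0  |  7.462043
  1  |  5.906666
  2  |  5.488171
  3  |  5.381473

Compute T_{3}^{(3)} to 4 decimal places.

T_{1}^{(1)} = 5.906666 + (5.906666 − 7.462043)/3 = 5.388207
T_{2}^{(1)} = 5.488171 + (5.488171 − 5.906666)/3 = 5.348673
T_{3}^{(1)} = 5.381473 + (5.381473 − 5.488171)/3 = 5.345907
T_{2}^{(2)} = 5.348673 + (5.348673 − 5.388207)/15 = 5.346037
T_{3}^{(2)} = (16·5.345907 − 5.348673) / 15 = 5.345723
T_{3}^{(3)} = (64·5.345723 − 5.346037) / 63 = 5.345718
(Column j=1 coincides with Simpson's rule on the same nodes.)

5.3457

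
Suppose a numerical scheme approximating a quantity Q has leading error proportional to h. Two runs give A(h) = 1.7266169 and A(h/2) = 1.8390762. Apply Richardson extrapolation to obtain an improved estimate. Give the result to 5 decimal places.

1.95154

The leading error scales as h; refining by a factor of 2 reduces it by 2^1 = 2.
Extrapolated value = (2·A(h/2) − A(h)) / (2 − 1)
= (2·1.8390762 − 1.7266169) / 1
= 1.9515355 / 1 = 1.9515355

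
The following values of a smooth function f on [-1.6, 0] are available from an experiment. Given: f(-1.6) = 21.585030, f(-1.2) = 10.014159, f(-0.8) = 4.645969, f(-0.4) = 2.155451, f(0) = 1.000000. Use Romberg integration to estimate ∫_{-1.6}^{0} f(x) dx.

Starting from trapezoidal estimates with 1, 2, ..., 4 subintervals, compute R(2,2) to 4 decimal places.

10.7249

R(0,0) (trapezoid, 1 panel, h=1.6000): 18.068024
R(1,0) (trapezoid, 2 panels, h=0.8000): 12.750787
R(2,0) (trapezoid, 4 panels, h=0.4000): 11.243238
R(1,1) = 12.750787 + (12.750787 − 18.068024)/3 = 10.978375
R(2,1) = 11.243238 + (11.243238 − 12.750787)/3 = 10.740722
R(2,2) = 10.740722 + (10.740722 − 10.978375)/15 = 10.724878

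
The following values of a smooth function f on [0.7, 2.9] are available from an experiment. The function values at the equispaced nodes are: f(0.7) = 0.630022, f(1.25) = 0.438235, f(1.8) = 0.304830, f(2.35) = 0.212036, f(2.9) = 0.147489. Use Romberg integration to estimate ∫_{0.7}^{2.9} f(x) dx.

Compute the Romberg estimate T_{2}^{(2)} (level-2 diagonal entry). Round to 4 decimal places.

T_{0}^{(0)} (trapezoid, 1 panel, h=2.2000): 0.855262
T_{1}^{(0)} (trapezoid, 2 panels, h=1.1000): 0.762944
T_{2}^{(0)} (trapezoid, 4 panels, h=0.5500): 0.739121
T_{1}^{(1)} = 0.762944 + (0.762944 − 0.855262)/3 = 0.732171
T_{2}^{(1)} = 0.739121 + (0.739121 − 0.762944)/3 = 0.731180
T_{2}^{(2)} = 0.731180 + (0.731180 − 0.732171)/15 = 0.731114

0.7311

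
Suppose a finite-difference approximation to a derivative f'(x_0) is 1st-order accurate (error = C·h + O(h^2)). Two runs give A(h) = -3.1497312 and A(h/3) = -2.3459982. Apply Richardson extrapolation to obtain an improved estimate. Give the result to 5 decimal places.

The leading error scales as h; refining by a factor of 3 reduces it by 3^1 = 3.
Extrapolated value = (3·A(h/3) − A(h)) / (3 − 1)
= (3·(-2.3459982) − (-3.1497312)) / 2
= -3.8882634 / 2 = -1.9441317

-1.94413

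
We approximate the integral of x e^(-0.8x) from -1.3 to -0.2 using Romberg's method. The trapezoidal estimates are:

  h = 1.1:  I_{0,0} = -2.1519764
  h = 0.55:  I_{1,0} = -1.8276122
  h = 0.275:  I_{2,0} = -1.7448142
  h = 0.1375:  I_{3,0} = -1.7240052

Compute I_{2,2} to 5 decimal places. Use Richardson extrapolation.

Richardson extrapolation on the trapezoidal column (denominator 4−1=3):
I_{1,1} = -1.8276122 + (-1.8276122 − (-2.1519764))/3 = -1.7194908
I_{2,1} = (4·(-1.7448142) − (-1.8276122)) / 3 = -1.7172149
I_{2,2} = (16·(-1.7172149) − (-1.7194908)) / 15 = -1.7170632

-1.71706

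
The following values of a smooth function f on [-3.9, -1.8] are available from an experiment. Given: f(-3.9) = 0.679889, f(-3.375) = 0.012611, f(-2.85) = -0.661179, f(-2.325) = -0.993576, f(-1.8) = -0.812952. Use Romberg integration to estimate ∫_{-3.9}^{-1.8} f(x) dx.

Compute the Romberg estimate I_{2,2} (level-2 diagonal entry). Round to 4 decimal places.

I_{0,0} (trapezoid, 1 panel, h=2.1000): -0.139716
I_{1,0} (trapezoid, 2 panels, h=1.0500): -0.764096
I_{2,0} (trapezoid, 4 panels, h=0.5250): -0.897055
I_{1,1} = -0.764096 + (-0.764096 − (-0.139716))/3 = -0.972223
I_{2,1} = -0.897055 + (-0.897055 − (-0.764096))/3 = -0.941375
I_{2,2} = -0.941375 + (-0.941375 − (-0.972223))/15 = -0.939318

-0.9393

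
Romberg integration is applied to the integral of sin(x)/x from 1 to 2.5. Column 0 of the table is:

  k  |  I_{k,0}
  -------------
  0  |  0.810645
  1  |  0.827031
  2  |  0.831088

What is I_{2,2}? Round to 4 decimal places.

Richardson extrapolation on the trapezoidal column (denominator 4−1=3):
I_{1,1} = (4·0.827031 − 0.810645) / 3 = 0.832493
I_{2,1} = 0.831088 + (0.831088 − 0.827031)/3 = 0.832440
I_{2,2} = 0.832440 + (0.832440 − 0.832493)/15 = 0.832436
(Column j=1 coincides with Simpson's rule on the same nodes.)

0.8324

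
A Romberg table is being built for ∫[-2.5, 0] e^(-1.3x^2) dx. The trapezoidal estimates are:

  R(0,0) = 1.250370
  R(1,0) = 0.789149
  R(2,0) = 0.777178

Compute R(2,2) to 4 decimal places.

0.7824

R(1,1) = (4·0.789149 − 1.250370) / 3 = 0.635409
R(2,1) = 0.777178 + (0.777178 − 0.789149)/3 = 0.773188
R(2,2) = (16·0.773188 − 0.635409) / 15 = 0.782373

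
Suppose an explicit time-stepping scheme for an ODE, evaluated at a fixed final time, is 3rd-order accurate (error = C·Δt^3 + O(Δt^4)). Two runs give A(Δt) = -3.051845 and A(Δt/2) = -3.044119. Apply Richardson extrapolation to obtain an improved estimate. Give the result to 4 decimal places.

The leading error scales as Δt^3; refining by a factor of 2 reduces it by 2^3 = 8.
Extrapolated value = (8·A(Δt/2) − A(Δt)) / (8 − 1)
= (8·(-3.044119) − (-3.051845)) / 7
= -21.301107 / 7 = -3.043015

-3.0430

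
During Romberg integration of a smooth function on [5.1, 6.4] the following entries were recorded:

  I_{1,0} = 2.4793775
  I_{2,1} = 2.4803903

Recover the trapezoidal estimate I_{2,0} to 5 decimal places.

From I_{2,1} = (4·I_{2,0} − I_{1,0})/3, solve for I_{2,0}:
4·I_{2,0} = 3·2.4803903 + 2.4793775 = 9.9205484
I_{2,0} = 2.4801371

2.48014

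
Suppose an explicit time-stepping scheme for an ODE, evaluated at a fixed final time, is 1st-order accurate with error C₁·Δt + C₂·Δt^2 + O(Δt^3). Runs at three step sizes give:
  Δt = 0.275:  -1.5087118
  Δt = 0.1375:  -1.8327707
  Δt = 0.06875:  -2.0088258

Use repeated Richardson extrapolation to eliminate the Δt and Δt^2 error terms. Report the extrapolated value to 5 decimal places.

-2.19423

First eliminate the Δt term (factor 2^1 = 2):
  B₁ = (2·(-1.8327707) − (-1.5087118))/1 = -2.1568296
  B₂ = (2·(-2.0088258) − (-1.8327707))/1 = -2.1848809
Then eliminate the Δt^2 term (factor 2^2 = 4):
  (4·(-2.1848809) − (-2.1568296))/3 = -2.1942313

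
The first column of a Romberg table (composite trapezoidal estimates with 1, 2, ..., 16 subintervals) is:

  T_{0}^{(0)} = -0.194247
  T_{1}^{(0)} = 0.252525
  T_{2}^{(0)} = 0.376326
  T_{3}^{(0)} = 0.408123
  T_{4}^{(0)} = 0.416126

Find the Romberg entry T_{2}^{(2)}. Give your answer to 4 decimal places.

T_{1}^{(1)} = (4·0.252525 − (-0.194247)) / 3 = 0.401449
T_{2}^{(1)} = 0.376326 + (0.376326 − 0.252525)/3 = 0.417593
T_{2}^{(2)} = 0.417593 + (0.417593 − 0.401449)/15 = 0.418669

0.4187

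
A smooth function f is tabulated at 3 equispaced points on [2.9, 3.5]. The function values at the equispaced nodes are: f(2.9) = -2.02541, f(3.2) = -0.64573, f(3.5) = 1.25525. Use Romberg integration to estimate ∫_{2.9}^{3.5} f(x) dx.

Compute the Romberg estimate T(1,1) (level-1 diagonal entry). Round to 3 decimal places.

-0.335

T(0,0) (trapezoid, 1 panel, h=0.6000): -0.23105
T(1,0) (trapezoid, 2 panels, h=0.3000): -0.30924
T(1,1) = -0.30924 + (-0.30924 − (-0.23105))/3 = -0.33530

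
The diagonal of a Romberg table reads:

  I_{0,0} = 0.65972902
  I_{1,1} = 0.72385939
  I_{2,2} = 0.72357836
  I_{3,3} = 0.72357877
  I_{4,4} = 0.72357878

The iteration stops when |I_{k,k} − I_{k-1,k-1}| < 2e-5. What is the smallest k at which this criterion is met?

|I_{1,1} − I_{0,0}| = 0.06413037 ≥ 2e-5
|I_{2,2} − I_{1,1}| = 0.00028103 ≥ 2e-5
|I_{3,3} − I_{2,2}| = 0.00000041 < 2e-5

k = 3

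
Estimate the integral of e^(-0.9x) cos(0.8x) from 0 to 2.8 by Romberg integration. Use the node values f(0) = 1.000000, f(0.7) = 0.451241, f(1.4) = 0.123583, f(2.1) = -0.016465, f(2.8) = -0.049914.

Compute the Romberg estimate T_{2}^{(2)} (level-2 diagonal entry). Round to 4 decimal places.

0.6859

T_{0}^{(0)} (trapezoid, 1 panel, h=2.8000): 1.330120
T_{1}^{(0)} (trapezoid, 2 panels, h=1.4000): 0.838076
T_{2}^{(0)} (trapezoid, 4 panels, h=0.7000): 0.723381
T_{1}^{(1)} = 0.838076 + (0.838076 − 1.330120)/3 = 0.674061
T_{2}^{(1)} = 0.723381 + (0.723381 − 0.838076)/3 = 0.685149
T_{2}^{(2)} = 0.685149 + (0.685149 − 0.674061)/15 = 0.685888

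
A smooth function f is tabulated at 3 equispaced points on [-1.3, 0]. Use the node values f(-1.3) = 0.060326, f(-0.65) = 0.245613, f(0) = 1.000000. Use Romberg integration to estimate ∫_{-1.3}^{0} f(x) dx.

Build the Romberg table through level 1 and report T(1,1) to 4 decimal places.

0.4426

T(0,0) (trapezoid, 1 panel, h=1.3000): 0.689212
T(1,0) (trapezoid, 2 panels, h=0.6500): 0.504254
T(1,1) = 0.504254 + (0.504254 − 0.689212)/3 = 0.442601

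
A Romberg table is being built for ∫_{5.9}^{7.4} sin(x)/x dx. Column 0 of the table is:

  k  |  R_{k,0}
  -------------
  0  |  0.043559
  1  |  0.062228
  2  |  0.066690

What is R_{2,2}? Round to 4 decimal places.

Richardson extrapolation on the trapezoidal column (denominator 4−1=3):
R_{1,1} = 0.062228 + (0.062228 − 0.043559)/3 = 0.068451
R_{2,1} = (4·0.066690 − 0.062228) / 3 = 0.068177
R_{2,2} = 0.068177 + (0.068177 − 0.068451)/15 = 0.068159

0.0682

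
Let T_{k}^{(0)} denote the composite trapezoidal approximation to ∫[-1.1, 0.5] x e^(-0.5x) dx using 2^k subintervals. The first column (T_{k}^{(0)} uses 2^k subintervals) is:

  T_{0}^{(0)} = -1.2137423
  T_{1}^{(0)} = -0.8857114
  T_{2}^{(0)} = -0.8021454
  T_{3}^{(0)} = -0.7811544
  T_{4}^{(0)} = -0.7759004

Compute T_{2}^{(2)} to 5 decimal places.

T_{1}^{(1)} = (4·(-0.8857114) − (-1.2137423)) / 3 = -0.7763678
T_{2}^{(1)} = -0.8021454 + (-0.8021454 − (-0.8857114))/3 = -0.7742901
T_{2}^{(2)} = -0.7742901 + (-0.7742901 − (-0.7763678))/15 = -0.7741516

-0.77415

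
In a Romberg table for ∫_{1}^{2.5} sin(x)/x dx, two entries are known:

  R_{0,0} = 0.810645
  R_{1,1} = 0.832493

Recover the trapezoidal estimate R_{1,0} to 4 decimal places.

0.8270

From R_{1,1} = (4·R_{1,0} − R_{0,0})/3, solve for R_{1,0}:
4·R_{1,0} = 3·0.832493 + 0.810645 = 3.308124
R_{1,0} = 0.827031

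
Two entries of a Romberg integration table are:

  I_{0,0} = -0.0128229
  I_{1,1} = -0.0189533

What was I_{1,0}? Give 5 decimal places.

-0.01742

From I_{1,1} = (4·I_{1,0} − I_{0,0})/3, solve for I_{1,0}:
4·I_{1,0} = 3·(-0.0189533) + (-0.0128229) = -0.0696828
I_{1,0} = -0.0174207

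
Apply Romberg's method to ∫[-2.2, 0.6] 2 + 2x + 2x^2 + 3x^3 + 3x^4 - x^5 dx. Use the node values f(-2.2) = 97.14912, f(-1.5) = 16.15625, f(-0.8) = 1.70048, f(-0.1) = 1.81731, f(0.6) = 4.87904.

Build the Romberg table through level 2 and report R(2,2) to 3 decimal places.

40.748

R(0,0) (trapezoid, 1 panel, h=2.8000): 142.83942
R(1,0) (trapezoid, 2 panels, h=1.4000): 73.80038
R(2,0) (trapezoid, 4 panels, h=0.7000): 49.48168
R(1,1) = 73.80038 + (73.80038 − 142.83942)/3 = 50.78737
R(2,1) = 49.48168 + (49.48168 − 73.80038)/3 = 41.37545
R(2,2) = 41.37545 + (41.37545 − 50.78737)/15 = 40.74799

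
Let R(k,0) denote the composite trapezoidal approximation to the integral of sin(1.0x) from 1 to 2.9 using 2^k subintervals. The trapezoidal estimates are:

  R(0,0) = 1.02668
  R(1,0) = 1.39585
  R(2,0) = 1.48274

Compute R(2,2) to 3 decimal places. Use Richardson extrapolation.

1.511

Richardson extrapolation on the trapezoidal column (denominator 4−1=3):
R(1,1) = (4·1.39585 − 1.02668) / 3 = 1.51891
R(2,1) = (4·1.48274 − 1.39585) / 3 = 1.51170
R(2,2) = (16·1.51170 − 1.51891) / 15 = 1.51122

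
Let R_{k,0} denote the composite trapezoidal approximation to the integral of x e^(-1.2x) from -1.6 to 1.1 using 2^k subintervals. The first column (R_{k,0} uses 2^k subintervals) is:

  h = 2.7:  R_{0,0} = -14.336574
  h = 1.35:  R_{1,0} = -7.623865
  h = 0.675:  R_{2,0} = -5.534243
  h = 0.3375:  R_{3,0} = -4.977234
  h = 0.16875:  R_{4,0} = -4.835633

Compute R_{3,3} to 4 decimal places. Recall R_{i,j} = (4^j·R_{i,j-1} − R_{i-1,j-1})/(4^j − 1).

R_{1,1} = (4·(-7.623865) − (-14.336574)) / 3 = -5.386295
R_{2,1} = (4·(-5.534243) − (-7.623865)) / 3 = -4.837702
R_{3,1} = (4·(-4.977234) − (-5.534243)) / 3 = -4.791564
R_{2,2} = (16·(-4.837702) − (-5.386295)) / 15 = -4.801129
R_{3,2} = (16·(-4.791564) − (-4.837702)) / 15 = -4.788488
R_{3,3} = (64·(-4.788488) − (-4.801129)) / 63 = -4.788287

-4.7883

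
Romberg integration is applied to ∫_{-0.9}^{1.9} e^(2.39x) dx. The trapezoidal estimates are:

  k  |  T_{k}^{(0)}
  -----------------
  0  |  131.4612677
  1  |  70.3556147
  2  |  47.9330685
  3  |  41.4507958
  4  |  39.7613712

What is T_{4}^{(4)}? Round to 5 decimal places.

Richardson extrapolation on the trapezoidal column (denominator 4−1=3):
T_{1}^{(1)} = (4·70.3556147 − 131.4612677) / 3 = 49.9870637
T_{2}^{(1)} = 47.9330685 + (47.9330685 − 70.3556147)/3 = 40.4588864
T_{3}^{(1)} = (4·41.4507958 − 47.9330685) / 3 = 39.2900382
T_{4}^{(1)} = 39.7613712 + (39.7613712 − 41.4507958)/3 = 39.1982297
T_{2}^{(2)} = (16·40.4588864 − 49.9870637) / 15 = 39.8236746
T_{3}^{(2)} = 39.2900382 + (39.2900382 − 40.4588864)/15 = 39.2121150
T_{4}^{(2)} = (16·39.1982297 − 39.2900382) / 15 = 39.1921091
T_{3}^{(3)} = (64·39.2121150 − 39.8236746) / 63 = 39.2024077
T_{4}^{(3)} = 39.1921091 + (39.1921091 − 39.2121150)/63 = 39.1917915
T_{4}^{(4)} = (256·39.1917915 − 39.2024077) / 255 = 39.1917499

39.19175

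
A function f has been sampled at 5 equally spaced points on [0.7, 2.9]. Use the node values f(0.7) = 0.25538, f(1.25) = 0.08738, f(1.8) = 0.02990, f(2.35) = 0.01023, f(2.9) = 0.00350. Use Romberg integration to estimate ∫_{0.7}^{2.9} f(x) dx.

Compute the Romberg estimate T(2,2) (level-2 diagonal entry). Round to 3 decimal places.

T(0,0) (trapezoid, 1 panel, h=2.2000): 0.28477
T(1,0) (trapezoid, 2 panels, h=1.1000): 0.17527
T(2,0) (trapezoid, 4 panels, h=0.5500): 0.14132
T(1,1) = 0.17527 + (0.17527 − 0.28477)/3 = 0.13877
T(2,1) = 0.14132 + (0.14132 − 0.17527)/3 = 0.13000
T(2,2) = 0.13000 + (0.13000 − 0.13877)/15 = 0.12942

0.129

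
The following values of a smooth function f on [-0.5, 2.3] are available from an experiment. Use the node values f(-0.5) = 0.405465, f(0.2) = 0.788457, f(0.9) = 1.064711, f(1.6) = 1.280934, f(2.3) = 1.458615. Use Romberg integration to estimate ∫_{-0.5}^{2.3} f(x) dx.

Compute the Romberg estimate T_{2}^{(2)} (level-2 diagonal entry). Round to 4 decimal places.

2.8636

T_{0}^{(0)} (trapezoid, 1 panel, h=2.8000): 2.609712
T_{1}^{(0)} (trapezoid, 2 panels, h=1.4000): 2.795451
T_{2}^{(0)} (trapezoid, 4 panels, h=0.7000): 2.846299
T_{1}^{(1)} = 2.795451 + (2.795451 − 2.609712)/3 = 2.857364
T_{2}^{(1)} = 2.846299 + (2.846299 − 2.795451)/3 = 2.863248
T_{2}^{(2)} = 2.863248 + (2.863248 − 2.857364)/15 = 2.863640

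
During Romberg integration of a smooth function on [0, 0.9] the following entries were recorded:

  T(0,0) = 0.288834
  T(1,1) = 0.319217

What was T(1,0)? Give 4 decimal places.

From T(1,1) = (4·T(1,0) − T(0,0))/3, solve for T(1,0):
4·T(1,0) = 3·0.319217 + 0.288834 = 1.246485
T(1,0) = 0.311621

0.3116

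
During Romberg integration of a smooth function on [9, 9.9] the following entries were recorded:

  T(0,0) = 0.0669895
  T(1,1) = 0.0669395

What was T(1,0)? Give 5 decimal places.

From T(1,1) = (4·T(1,0) − T(0,0))/3, solve for T(1,0):
4·T(1,0) = 3·0.0669395 + 0.0669895 = 0.2678080
T(1,0) = 0.0669520

0.06695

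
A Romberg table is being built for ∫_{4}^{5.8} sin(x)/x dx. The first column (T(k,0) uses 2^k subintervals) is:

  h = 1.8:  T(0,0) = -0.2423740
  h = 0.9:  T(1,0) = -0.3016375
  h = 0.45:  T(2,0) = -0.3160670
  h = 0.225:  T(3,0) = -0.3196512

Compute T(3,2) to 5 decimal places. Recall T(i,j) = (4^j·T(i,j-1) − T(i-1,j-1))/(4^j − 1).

Richardson extrapolation on the trapezoidal column (denominator 4−1=3):
T(2,1) = (4·(-0.3160670) − (-0.3016375)) / 3 = -0.3208768
T(3,1) = -0.3196512 + (-0.3196512 − (-0.3160670))/3 = -0.3208459
T(3,2) = (16·(-0.3208459) − (-0.3208768)) / 15 = -0.3208438

-0.32084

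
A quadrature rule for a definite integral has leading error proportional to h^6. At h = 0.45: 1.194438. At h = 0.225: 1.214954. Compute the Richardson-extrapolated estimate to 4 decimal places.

1.2153

The leading error scales as h^6; refining by a factor of 2 reduces it by 2^6 = 64.
Extrapolated value = (64·A(h/2) − A(h)) / (64 − 1)
= (64·1.214954 − 1.194438) / 63
= 76.562618 / 63 = 1.215280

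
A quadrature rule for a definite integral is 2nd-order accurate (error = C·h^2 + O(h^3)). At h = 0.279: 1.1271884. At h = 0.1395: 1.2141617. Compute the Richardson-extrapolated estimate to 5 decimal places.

1.24315

Extrapolated value = (4·A(h/2) − A(h)) / (4 − 1)
= (4·1.2141617 − 1.1271884) / 3
= 3.7294584 / 3 = 1.2431528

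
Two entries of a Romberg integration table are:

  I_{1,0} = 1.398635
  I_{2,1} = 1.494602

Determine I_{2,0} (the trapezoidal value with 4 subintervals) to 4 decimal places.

1.4706

From I_{2,1} = (4·I_{2,0} − I_{1,0})/3, solve for I_{2,0}:
4·I_{2,0} = 3·1.494602 + 1.398635 = 5.882441
I_{2,0} = 1.470610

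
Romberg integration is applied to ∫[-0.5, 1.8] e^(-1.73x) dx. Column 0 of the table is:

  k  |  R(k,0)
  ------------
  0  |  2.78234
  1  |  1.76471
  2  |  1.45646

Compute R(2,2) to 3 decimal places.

1.349

Richardson extrapolation on the trapezoidal column (denominator 4−1=3):
R(1,1) = (4·1.76471 − 2.78234) / 3 = 1.42550
R(2,1) = (4·1.45646 − 1.76471) / 3 = 1.35371
R(2,2) = 1.35371 + (1.35371 − 1.42550)/15 = 1.34892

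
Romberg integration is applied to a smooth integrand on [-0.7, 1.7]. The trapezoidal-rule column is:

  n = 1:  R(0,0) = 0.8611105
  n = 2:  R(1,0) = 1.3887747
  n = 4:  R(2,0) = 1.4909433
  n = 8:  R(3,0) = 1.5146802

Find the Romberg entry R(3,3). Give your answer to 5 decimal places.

Richardson extrapolation on the trapezoidal column (denominator 4−1=3):
R(1,1) = 1.3887747 + (1.3887747 − 0.8611105)/3 = 1.5646628
R(2,1) = 1.4909433 + (1.4909433 − 1.3887747)/3 = 1.5249995
R(3,1) = (4·1.5146802 − 1.4909433) / 3 = 1.5225925
R(2,2) = (16·1.5249995 − 1.5646628) / 15 = 1.5223553
R(3,2) = 1.5225925 + (1.5225925 − 1.5249995)/15 = 1.5224320
R(3,3) = 1.5224320 + (1.5224320 − 1.5223553)/63 = 1.5224332

1.52243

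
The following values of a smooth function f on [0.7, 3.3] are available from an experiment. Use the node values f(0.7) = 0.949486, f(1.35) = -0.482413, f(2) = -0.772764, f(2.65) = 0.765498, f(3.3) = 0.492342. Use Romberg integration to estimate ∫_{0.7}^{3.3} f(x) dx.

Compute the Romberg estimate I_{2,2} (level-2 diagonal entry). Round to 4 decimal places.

0.2854

I_{0,0} (trapezoid, 1 panel, h=2.6000): 1.874376
I_{1,0} (trapezoid, 2 panels, h=1.3000): -0.067405
I_{2,0} (trapezoid, 4 panels, h=0.6500): 0.150303
I_{1,1} = -0.067405 + (-0.067405 − 1.874376)/3 = -0.714665
I_{2,1} = 0.150303 + (0.150303 − (-0.067405))/3 = 0.222872
I_{2,2} = 0.222872 + (0.222872 − (-0.714665))/15 = 0.285374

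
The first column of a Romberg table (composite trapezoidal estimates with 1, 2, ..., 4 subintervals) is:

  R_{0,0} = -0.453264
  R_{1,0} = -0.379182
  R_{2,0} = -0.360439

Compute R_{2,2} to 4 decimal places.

-0.3542

R_{1,1} = -0.379182 + (-0.379182 − (-0.453264))/3 = -0.354488
R_{2,1} = -0.360439 + (-0.360439 − (-0.379182))/3 = -0.354191
R_{2,2} = (16·(-0.354191) − (-0.354488)) / 15 = -0.354171
(Column j=1 coincides with Simpson's rule on the same nodes.)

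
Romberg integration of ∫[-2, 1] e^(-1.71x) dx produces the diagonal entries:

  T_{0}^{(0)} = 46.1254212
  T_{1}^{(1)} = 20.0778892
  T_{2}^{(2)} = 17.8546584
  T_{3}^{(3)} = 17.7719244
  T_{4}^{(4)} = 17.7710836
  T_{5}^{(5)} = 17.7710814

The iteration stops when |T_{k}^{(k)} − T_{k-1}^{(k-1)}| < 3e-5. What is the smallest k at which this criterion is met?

k = 5

|T_{1}^{(1)} − T_{0}^{(0)}| = 26.0475320 ≥ 3e-5
|T_{2}^{(2)} − T_{1}^{(1)}| = 2.2232308 ≥ 3e-5
|T_{3}^{(3)} − T_{2}^{(2)}| = 0.0827340 ≥ 3e-5
|T_{4}^{(4)} − T_{3}^{(3)}| = 0.0008408 ≥ 3e-5
|T_{5}^{(5)} − T_{4}^{(4)}| = 0.0000022 < 3e-5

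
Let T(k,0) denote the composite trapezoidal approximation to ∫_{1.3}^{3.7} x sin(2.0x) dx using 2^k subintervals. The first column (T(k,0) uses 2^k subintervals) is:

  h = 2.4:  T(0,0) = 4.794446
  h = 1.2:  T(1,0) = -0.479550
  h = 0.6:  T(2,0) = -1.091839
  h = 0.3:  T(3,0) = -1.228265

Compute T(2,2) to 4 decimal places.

-1.2332

Richardson extrapolation on the trapezoidal column (denominator 4−1=3):
T(1,1) = -0.479550 + (-0.479550 − 4.794446)/3 = -2.237549
T(2,1) = (4·(-1.091839) − (-0.479550)) / 3 = -1.295935
T(2,2) = -1.295935 + (-1.295935 − (-2.237549))/15 = -1.233161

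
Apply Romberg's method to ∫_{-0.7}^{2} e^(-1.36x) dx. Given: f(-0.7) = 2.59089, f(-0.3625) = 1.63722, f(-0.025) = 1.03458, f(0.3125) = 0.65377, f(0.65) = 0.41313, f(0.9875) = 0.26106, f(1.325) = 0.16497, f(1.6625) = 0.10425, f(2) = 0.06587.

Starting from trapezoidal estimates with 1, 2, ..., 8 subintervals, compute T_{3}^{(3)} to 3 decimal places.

T_{0}^{(0)} (trapezoid, 1 panel, h=2.7000): 3.58663
T_{1}^{(0)} (trapezoid, 2 panels, h=1.3500): 2.35104
T_{2}^{(0)} (trapezoid, 4 panels, h=0.6750): 1.98522
T_{3}^{(0)} (trapezoid, 8 panels, h=0.3375): 1.88911
T_{1}^{(1)} = 2.35104 + (2.35104 − 3.58663)/3 = 1.93918
T_{2}^{(1)} = 1.98522 + (1.98522 − 2.35104)/3 = 1.86328
T_{3}^{(1)} = 1.88911 + (1.88911 − 1.98522)/3 = 1.85707
T_{2}^{(2)} = 1.86328 + (1.86328 − 1.93918)/15 = 1.85822
T_{3}^{(2)} = 1.85707 + (1.85707 − 1.86328)/15 = 1.85666
T_{3}^{(3)} = 1.85666 + (1.85666 − 1.85822)/63 = 1.85664

1.857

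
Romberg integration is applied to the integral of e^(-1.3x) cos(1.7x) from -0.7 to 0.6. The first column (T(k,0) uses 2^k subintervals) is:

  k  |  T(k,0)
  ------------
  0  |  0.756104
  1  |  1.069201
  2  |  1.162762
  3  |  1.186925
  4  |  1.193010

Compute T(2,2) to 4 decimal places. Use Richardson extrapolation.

T(1,1) = (4·1.069201 − 0.756104) / 3 = 1.173567
T(2,1) = 1.162762 + (1.162762 − 1.069201)/3 = 1.193949
T(2,2) = (16·1.193949 − 1.173567) / 15 = 1.195308

1.1953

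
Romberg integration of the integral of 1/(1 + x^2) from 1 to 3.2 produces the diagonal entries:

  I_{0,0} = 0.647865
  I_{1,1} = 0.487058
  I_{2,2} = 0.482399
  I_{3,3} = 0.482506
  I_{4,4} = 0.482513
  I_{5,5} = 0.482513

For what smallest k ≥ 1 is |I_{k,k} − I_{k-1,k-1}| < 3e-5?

|I_{1,1} − I_{0,0}| = 0.160807 ≥ 3e-5
|I_{2,2} − I_{1,1}| = 0.004659 ≥ 3e-5
|I_{3,3} − I_{2,2}| = 0.000107 ≥ 3e-5
|I_{4,4} − I_{3,3}| = 0.000007 < 3e-5

k = 4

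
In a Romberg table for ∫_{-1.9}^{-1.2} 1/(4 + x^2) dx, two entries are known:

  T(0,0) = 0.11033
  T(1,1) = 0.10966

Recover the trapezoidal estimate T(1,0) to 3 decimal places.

0.110

From T(1,1) = (4·T(1,0) − T(0,0))/3, solve for T(1,0):
4·T(1,0) = 3·0.10966 + 0.11033 = 0.43931
T(1,0) = 0.10983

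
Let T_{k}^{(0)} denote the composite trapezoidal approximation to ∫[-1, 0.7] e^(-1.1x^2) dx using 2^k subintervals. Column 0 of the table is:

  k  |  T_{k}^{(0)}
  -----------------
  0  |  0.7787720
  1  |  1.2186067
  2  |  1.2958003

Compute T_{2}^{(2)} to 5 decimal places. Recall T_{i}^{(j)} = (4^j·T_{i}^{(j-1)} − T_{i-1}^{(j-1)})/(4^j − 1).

Richardson extrapolation on the trapezoidal column (denominator 4−1=3):
T_{1}^{(1)} = (4·1.2186067 − 0.7787720) / 3 = 1.3652183
T_{2}^{(1)} = (4·1.2958003 − 1.2186067) / 3 = 1.3215315
T_{2}^{(2)} = 1.3215315 + (1.3215315 − 1.3652183)/15 = 1.3186190
(Column j=1 coincides with Simpson's rule on the same nodes.)

1.31862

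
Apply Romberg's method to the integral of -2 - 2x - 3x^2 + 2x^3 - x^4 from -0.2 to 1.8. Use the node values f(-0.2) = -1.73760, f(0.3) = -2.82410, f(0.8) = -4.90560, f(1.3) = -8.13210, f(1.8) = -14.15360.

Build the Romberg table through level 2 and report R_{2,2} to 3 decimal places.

R_{0,0} (trapezoid, 1 panel, h=2.0000): -15.89120
R_{1,0} (trapezoid, 2 panels, h=1.0000): -12.85120
R_{2,0} (trapezoid, 4 panels, h=0.5000): -11.90370
R_{1,1} = -12.85120 + (-12.85120 − (-15.89120))/3 = -11.83787
R_{2,1} = -11.90370 + (-11.90370 − (-12.85120))/3 = -11.58787
R_{2,2} = -11.58787 + (-11.58787 − (-11.83787))/15 = -11.57120

-11.571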